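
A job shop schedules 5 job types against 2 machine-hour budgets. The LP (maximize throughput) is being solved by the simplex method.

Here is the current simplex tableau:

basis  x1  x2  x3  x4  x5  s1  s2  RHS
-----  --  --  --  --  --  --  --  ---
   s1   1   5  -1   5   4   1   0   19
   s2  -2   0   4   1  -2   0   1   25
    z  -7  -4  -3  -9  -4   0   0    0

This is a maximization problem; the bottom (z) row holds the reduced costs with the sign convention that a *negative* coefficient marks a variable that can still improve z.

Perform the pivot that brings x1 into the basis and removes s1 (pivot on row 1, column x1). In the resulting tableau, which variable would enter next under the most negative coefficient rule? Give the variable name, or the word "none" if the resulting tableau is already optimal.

x3

Pivot element 1. New z-row = old z-row − (-7)·(row 1/1).
Updated z-row coefficients: x1: 0, x2: 31, x3: -10, x4: 26, x5: 24, s1: 7, s2: 0.
The most negative is -10 in column x3, so x3 would enter next.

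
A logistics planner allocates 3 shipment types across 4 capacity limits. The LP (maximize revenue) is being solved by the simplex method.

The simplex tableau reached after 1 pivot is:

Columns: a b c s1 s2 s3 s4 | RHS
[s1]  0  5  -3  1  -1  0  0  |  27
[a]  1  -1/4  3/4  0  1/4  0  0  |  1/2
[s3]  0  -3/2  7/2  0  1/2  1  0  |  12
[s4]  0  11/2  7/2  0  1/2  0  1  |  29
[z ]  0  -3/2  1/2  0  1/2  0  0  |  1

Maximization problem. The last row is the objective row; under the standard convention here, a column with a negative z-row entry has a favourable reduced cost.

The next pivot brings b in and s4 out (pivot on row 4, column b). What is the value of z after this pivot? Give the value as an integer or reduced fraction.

Minimum ratio for b: 29/(11/2) = 58/11.
z changes by −(z-row coeff of b)·ratio = −(-3/2)·(58/11) = 87/11.
New z = 1 + (87/11) = 98/11.

98/11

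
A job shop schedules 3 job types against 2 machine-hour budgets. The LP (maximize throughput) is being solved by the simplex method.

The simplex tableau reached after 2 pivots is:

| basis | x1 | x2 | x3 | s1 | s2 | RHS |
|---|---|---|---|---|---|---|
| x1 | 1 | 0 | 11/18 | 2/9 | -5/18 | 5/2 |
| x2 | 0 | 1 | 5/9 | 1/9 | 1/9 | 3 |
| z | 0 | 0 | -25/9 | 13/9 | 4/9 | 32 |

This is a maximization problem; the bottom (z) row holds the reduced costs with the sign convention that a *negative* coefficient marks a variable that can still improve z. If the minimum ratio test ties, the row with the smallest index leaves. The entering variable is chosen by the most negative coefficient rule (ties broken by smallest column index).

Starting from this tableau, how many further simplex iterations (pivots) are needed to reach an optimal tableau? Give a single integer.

2

pivot: x3 in, x1 out → z = 477/11
pivot: s2 in, x2 out → z = 45
No improving column remains; optimal.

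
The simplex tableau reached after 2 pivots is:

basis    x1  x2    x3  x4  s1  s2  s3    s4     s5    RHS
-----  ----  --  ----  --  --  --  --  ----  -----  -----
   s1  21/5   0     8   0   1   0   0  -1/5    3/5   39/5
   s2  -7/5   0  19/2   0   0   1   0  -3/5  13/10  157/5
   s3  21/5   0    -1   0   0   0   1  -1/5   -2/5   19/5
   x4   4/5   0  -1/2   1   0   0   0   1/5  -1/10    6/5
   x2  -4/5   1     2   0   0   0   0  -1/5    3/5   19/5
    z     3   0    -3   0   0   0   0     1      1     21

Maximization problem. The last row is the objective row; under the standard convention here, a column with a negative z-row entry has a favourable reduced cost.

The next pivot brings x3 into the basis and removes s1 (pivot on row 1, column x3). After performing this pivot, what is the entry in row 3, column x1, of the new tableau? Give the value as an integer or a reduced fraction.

189/40

Pivot element is row 1, column x3: 8.
Normalize row 1: new (row 1, x1) = (21/5)/8 = 21/40.
row 3 ← row 3 − (-1)·(new row 1): 21/5 − (-1)·(21/40) = 189/40.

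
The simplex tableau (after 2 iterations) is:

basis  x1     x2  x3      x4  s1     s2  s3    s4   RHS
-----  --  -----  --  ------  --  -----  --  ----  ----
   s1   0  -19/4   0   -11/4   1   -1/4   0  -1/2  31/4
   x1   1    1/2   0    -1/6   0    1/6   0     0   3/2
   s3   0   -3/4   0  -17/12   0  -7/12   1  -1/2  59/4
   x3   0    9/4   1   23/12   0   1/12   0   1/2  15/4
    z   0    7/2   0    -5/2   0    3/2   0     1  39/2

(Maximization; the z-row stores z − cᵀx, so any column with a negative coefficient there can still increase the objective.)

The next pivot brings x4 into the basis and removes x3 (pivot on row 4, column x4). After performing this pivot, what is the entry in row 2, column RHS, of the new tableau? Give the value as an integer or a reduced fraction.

42/23

Pivot element is row 4, column x4: 23/12.
Normalize row 4: new (row 4, RHS) = (15/4)/(23/12) = 45/23.
row 2 ← row 2 − (-1/6)·(new row 4): 3/2 − (-1/6)·(45/23) = 42/23.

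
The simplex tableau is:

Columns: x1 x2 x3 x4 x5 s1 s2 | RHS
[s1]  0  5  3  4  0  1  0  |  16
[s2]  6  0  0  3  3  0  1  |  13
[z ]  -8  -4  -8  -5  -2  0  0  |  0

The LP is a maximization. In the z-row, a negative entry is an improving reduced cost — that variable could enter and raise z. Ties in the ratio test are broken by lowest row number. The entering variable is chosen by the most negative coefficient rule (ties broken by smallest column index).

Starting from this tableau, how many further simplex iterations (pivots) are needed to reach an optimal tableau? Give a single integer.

2

pivot: x1 in, s2 out → z = 52/3
pivot: x3 in, s1 out → z = 60
No improving column remains; optimal.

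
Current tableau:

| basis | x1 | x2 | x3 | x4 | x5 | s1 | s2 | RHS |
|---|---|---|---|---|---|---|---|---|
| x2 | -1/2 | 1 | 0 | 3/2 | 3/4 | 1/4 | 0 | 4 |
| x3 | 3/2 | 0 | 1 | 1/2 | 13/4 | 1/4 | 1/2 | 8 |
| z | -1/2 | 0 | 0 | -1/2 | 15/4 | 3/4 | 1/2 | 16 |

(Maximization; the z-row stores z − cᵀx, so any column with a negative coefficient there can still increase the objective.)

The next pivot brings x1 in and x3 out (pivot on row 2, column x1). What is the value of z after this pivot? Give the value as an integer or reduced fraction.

56/3

Minimum ratio for x1: 8/(3/2) = 16/3.
z changes by −(z-row coeff of x1)·ratio = −(-1/2)·(16/3) = 8/3.
New z = 16 + (8/3) = 56/3.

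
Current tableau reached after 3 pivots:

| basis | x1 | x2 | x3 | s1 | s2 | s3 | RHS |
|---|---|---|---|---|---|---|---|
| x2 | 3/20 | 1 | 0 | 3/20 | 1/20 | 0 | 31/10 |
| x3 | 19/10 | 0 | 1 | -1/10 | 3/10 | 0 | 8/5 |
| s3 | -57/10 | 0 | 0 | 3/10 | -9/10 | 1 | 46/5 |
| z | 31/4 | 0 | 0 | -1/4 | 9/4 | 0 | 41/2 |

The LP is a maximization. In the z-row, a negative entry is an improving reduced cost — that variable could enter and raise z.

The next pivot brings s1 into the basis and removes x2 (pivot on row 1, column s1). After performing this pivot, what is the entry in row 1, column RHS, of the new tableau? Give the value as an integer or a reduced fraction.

62/3

Pivot element is row 1, column s1: 3/20.
Normalize row 1: new (row 1, RHS) = (31/10)/(3/20) = 62/3.
Row 1 is the pivot row, so the entry is 62/3.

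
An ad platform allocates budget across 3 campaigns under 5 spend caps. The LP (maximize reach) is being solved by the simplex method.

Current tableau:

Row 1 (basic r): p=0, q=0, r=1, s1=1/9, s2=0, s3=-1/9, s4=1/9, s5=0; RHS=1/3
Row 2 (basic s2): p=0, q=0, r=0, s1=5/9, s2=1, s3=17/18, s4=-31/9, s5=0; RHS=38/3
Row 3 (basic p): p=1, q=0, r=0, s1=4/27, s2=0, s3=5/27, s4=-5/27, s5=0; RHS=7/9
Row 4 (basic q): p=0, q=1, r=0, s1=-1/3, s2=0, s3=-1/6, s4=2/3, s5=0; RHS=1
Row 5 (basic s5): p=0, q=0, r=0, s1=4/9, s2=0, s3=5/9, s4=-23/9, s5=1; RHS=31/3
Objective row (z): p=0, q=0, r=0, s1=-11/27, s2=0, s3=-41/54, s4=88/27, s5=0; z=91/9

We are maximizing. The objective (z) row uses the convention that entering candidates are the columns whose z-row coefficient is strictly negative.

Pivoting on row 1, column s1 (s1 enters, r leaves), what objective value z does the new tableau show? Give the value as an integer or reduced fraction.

Minimum ratio for s1: (1/3)/(1/9) = 3.
z changes by −(z-row coeff of s1)·ratio = −(-11/27)·3 = 11/9.
New z = 91/9 + (11/9) = 34/3.

34/3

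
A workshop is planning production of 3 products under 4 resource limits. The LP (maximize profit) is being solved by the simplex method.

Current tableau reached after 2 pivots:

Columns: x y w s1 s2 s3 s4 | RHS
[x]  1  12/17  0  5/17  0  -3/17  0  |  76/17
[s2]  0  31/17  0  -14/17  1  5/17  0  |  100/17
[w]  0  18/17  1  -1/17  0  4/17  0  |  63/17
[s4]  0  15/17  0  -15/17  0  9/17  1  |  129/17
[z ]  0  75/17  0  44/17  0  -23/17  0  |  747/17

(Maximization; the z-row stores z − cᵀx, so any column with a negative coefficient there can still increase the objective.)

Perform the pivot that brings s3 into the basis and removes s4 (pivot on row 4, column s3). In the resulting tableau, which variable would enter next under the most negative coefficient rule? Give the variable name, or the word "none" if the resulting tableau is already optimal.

none

Pivot element 9/17. New z-row = old z-row − (-23/17)·(row 4/(9/17)).
Updated z-row coefficients: x: 0, y: 20/3, w: 0, s1: 1/3, s2: 0, s3: 0, s4: 23/9.
No coefficient is strictly negative; the tableau after this pivot is optimal.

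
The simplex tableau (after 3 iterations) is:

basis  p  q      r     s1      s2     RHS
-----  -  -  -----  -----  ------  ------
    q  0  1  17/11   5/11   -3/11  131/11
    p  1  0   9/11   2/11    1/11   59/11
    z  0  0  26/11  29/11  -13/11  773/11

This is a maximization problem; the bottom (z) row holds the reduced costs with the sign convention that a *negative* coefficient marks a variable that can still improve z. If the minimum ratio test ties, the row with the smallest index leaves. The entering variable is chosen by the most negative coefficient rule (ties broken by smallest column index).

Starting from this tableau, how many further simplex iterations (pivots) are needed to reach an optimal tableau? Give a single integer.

1

pivot: s2 in, p out → z = 140
No improving column remains; optimal.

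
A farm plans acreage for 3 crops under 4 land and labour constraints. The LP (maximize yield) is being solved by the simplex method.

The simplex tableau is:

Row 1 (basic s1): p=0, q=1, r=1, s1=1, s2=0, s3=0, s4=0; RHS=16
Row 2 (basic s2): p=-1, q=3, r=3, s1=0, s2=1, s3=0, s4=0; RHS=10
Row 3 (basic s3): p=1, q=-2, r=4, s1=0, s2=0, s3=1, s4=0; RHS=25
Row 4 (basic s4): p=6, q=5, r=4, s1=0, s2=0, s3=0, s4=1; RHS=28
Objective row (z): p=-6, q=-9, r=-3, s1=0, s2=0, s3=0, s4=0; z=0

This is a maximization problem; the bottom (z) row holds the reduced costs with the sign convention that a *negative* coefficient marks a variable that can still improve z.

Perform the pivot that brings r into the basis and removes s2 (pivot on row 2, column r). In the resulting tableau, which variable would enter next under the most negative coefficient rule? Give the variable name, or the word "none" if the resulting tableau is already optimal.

Pivot element 3. New z-row = old z-row − (-3)·(row 2/3).
Updated z-row coefficients: p: -7, q: -6, r: 0, s1: 0, s2: 1, s3: 0, s4: 0.
The most negative is -7 in column p, so p would enter next.

p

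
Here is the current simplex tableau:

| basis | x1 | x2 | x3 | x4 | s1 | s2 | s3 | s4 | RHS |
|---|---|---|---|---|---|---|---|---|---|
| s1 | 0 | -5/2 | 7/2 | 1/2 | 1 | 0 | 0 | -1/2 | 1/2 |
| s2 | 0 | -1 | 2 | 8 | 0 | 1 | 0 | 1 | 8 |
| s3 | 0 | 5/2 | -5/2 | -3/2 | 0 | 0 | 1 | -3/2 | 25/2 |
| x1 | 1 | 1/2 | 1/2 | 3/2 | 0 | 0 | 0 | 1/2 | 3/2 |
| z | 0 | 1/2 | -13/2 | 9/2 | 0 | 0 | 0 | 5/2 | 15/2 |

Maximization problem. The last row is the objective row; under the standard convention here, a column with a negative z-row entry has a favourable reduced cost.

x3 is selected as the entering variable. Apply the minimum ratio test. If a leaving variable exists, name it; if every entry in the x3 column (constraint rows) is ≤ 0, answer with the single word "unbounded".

Ratios: row 1 (s1): (1/2)/(7/2) = 1/7; row 2 (s2): 8/2 = 4; row 3 (s3): entry -5/2 ≤ 0, skip; row 4 (x1): (3/2)/(1/2) = 3.
Minimum ratio is in the s1 row, so s1 leaves.

s1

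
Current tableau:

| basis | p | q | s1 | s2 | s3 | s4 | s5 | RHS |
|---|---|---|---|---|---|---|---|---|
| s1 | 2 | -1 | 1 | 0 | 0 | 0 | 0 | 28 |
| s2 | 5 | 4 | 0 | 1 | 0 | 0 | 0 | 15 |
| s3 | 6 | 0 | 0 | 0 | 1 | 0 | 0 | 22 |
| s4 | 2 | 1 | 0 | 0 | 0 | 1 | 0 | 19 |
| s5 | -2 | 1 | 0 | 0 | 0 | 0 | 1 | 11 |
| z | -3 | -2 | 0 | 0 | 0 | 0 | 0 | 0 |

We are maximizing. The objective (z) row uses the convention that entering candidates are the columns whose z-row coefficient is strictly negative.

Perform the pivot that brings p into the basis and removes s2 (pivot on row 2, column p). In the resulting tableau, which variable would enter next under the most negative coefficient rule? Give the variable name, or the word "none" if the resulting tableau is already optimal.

none

Pivot element 5. New z-row = old z-row − (-3)·(row 2/5).
Updated z-row coefficients: p: 0, q: 2/5, s1: 0, s2: 3/5, s3: 0, s4: 0, s5: 0.
No coefficient is strictly negative; the tableau after this pivot is optimal.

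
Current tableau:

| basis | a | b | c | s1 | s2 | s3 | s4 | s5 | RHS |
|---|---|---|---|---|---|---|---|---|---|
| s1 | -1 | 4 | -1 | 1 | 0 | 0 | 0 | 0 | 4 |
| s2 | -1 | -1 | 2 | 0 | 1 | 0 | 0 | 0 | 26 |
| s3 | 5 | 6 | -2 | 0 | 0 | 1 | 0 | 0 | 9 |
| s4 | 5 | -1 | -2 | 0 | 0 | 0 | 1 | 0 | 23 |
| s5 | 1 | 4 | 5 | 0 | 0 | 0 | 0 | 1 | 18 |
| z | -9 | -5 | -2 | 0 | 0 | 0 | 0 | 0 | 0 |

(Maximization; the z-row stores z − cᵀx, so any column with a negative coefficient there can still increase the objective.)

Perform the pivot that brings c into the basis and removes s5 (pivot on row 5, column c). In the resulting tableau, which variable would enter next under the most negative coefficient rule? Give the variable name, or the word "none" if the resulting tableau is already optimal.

Pivot element 5. New z-row = old z-row − (-2)·(row 5/5).
Updated z-row coefficients: a: -43/5, b: -17/5, c: 0, s1: 0, s2: 0, s3: 0, s4: 0, s5: 2/5.
The most negative is -43/5 in column a, so a would enter next.

a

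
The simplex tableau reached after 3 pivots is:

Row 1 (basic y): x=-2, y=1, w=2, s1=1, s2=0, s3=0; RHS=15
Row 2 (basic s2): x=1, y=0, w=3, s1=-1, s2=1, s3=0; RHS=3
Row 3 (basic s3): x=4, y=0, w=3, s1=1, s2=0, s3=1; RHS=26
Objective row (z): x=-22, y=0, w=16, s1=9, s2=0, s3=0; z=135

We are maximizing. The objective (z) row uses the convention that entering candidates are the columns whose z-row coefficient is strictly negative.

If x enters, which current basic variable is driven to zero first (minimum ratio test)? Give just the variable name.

Ratios: row 1 (y): entry -2 ≤ 0, skip; row 2 (s2): 3/1 = 3; row 3 (s3): 26/4 = 13/2.
Minimum ratio 3 is in the s2 row, so s2 leaves.

s2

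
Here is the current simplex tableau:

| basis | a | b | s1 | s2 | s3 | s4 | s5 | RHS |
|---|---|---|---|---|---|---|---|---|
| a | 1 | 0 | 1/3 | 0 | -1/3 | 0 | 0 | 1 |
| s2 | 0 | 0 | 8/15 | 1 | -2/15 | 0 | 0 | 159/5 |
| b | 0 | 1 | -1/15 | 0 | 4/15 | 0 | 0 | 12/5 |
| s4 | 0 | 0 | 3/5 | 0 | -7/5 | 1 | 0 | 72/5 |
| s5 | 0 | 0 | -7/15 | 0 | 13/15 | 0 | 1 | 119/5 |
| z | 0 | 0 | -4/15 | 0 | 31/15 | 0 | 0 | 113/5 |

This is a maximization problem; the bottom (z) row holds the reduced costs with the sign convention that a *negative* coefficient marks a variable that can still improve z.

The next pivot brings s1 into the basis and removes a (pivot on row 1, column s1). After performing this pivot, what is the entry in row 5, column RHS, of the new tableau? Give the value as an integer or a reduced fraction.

126/5

Pivot element is row 1, column s1: 1/3.
Normalize row 1: new (row 1, RHS) = 1/(1/3) = 3.
row 5 ← row 5 − (-7/15)·(new row 1): 119/5 − (-7/15)·3 = 126/5.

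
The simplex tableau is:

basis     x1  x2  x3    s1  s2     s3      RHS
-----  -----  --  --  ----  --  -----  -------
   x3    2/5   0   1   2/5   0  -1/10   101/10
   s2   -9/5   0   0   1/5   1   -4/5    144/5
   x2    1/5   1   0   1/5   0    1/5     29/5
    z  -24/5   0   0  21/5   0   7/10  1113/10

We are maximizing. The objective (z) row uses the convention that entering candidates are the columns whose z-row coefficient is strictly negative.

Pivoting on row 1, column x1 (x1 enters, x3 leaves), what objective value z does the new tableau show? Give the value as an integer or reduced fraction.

Minimum ratio for x1: (101/10)/(2/5) = 101/4.
z changes by −(z-row coeff of x1)·ratio = −(-24/5)·(101/4) = 606/5.
New z = 1113/10 + (606/5) = 465/2.

465/2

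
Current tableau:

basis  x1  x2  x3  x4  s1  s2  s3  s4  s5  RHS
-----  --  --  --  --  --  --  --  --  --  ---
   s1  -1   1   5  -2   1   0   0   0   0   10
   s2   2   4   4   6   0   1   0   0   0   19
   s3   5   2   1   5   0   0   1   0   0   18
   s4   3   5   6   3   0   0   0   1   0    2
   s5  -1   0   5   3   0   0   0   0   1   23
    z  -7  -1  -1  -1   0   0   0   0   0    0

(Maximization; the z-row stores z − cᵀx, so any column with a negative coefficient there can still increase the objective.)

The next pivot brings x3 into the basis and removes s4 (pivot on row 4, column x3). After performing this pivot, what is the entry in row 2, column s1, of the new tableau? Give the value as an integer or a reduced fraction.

Pivot element is row 4, column x3: 6.
Normalize row 4: new (row 4, s1) = 0/6 = 0.
row 2 ← row 2 − 4·(new row 4): 0 − 4·0 = 0.

0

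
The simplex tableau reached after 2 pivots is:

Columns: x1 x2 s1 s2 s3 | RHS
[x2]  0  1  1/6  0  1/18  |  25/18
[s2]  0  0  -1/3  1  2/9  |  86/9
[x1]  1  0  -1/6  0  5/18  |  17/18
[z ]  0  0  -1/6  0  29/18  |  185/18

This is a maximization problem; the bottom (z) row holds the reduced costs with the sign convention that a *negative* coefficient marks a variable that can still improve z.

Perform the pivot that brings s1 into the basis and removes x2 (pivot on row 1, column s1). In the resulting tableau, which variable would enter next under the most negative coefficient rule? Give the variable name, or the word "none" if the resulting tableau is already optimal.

none

Pivot element 1/6. New z-row = old z-row − (-1/6)·(row 1/(1/6)).
Updated z-row coefficients: x1: 0, x2: 1, s1: 0, s2: 0, s3: 5/3.
No coefficient is strictly negative; the tableau after this pivot is optimal.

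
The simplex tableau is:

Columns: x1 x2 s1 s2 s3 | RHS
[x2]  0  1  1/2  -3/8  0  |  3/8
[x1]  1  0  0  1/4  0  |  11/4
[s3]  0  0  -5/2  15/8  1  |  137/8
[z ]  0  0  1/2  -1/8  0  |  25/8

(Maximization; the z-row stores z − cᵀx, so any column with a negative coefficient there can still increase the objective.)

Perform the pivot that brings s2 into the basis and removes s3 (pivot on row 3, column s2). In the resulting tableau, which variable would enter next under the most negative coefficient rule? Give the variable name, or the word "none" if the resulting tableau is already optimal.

none

Pivot element 15/8. New z-row = old z-row − (-1/8)·(row 3/(15/8)).
Updated z-row coefficients: x1: 0, x2: 0, s1: 1/3, s2: 0, s3: 1/15.
No coefficient is strictly negative; the tableau after this pivot is optimal.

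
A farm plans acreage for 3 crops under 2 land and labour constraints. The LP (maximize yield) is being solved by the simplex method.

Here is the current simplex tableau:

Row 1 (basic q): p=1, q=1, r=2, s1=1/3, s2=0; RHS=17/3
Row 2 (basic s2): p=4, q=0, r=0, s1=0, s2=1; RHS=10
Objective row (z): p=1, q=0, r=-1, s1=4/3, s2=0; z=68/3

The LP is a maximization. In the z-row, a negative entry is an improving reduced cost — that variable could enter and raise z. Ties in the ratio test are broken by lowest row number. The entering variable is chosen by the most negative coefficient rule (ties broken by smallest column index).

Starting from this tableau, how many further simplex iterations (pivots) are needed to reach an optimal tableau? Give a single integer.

1

pivot: r in, q out → z = 51/2
No improving column remains; optimal.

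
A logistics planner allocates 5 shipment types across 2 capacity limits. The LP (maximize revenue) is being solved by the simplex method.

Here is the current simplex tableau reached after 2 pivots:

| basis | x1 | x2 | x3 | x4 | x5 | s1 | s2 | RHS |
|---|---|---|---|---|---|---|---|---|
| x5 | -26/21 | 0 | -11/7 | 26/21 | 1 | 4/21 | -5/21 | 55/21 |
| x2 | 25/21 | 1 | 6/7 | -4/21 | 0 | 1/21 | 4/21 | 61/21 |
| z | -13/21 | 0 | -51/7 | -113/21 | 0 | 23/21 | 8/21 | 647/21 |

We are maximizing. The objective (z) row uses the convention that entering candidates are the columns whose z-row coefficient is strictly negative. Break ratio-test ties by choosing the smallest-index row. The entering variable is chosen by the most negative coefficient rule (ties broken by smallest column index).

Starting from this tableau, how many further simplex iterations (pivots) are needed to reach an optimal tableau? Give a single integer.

pivot: x3 in, x2 out → z = 111/2
pivot: x4 in, x5 out → z = 1889/16
No improving column remains; optimal.

2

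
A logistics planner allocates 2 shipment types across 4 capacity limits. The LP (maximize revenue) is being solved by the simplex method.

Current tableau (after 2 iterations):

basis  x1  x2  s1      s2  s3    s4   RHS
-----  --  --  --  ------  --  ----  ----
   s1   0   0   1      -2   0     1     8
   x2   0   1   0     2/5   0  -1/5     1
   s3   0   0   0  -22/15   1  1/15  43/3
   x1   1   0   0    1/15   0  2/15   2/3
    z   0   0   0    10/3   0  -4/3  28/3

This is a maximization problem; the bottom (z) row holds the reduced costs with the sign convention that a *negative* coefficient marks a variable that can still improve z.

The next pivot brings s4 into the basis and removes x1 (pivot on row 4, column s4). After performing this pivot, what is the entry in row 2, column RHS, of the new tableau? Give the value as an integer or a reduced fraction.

Pivot element is row 4, column s4: 2/15.
Normalize row 4: new (row 4, RHS) = (2/3)/(2/15) = 5.
row 2 ← row 2 − (-1/5)·(new row 4): 1 − (-1/5)·5 = 2.

2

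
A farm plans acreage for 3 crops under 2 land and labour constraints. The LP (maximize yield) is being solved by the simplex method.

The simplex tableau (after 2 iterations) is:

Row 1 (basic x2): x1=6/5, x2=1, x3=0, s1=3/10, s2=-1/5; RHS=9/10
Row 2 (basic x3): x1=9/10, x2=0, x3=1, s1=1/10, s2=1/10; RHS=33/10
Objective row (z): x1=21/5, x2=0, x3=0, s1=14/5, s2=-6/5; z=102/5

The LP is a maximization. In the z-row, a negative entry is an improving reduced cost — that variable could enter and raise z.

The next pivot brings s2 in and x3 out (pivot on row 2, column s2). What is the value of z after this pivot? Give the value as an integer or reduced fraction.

Minimum ratio for s2: (33/10)/(1/10) = 33.
z changes by −(z-row coeff of s2)·ratio = −(-6/5)·33 = 198/5.
New z = 102/5 + (198/5) = 60.

60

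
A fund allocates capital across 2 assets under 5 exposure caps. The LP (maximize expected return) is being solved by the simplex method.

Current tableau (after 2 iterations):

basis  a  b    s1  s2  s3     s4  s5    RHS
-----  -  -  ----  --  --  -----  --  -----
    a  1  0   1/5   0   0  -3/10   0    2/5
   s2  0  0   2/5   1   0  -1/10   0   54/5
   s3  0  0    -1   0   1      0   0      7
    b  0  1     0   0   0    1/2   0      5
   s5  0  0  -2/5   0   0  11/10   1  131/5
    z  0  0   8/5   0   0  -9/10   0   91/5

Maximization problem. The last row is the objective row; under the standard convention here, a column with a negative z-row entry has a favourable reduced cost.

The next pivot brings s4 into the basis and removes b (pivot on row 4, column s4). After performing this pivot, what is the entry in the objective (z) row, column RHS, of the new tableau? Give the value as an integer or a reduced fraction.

136/5

Pivot element is row 4, column s4: 1/2.
Normalize row 4: new (row 4, RHS) = 5/(1/2) = 10.
z-row ← z-row − (-9/10)·(new row 4): 91/5 − (-9/10)·10 = 136/5.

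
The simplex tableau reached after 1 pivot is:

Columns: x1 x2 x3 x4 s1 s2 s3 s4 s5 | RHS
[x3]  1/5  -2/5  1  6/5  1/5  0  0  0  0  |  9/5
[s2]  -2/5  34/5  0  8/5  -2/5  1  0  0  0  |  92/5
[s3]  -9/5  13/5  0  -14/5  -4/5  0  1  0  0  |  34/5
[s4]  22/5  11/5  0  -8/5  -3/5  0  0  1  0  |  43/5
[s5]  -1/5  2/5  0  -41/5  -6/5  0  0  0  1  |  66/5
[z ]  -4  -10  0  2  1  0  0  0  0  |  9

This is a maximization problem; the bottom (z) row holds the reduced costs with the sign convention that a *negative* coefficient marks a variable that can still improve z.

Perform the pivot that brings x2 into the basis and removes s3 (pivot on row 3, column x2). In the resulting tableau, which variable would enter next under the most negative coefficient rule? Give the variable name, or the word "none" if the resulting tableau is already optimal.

Pivot element 13/5. New z-row = old z-row − (-10)·(row 3/(13/5)).
Updated z-row coefficients: x1: -142/13, x2: 0, x3: 0, x4: -114/13, s1: -27/13, s2: 0, s3: 50/13, s4: 0, s5: 0.
The most negative is -142/13 in column x1, so x1 would enter next.

x1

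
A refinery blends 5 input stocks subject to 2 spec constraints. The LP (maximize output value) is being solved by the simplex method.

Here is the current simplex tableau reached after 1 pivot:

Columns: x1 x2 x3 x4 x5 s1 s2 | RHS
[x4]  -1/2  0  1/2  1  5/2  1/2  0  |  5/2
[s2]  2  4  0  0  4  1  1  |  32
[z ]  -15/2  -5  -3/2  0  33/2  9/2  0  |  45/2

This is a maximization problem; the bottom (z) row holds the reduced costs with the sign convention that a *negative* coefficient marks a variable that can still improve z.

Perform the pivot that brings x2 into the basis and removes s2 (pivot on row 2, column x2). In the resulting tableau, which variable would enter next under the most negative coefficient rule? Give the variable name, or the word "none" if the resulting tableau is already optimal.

x1

Pivot element 4. New z-row = old z-row − (-5)·(row 2/4).
Updated z-row coefficients: x1: -5, x2: 0, x3: -3/2, x4: 0, x5: 43/2, s1: 23/4, s2: 5/4.
The most negative is -5 in column x1, so x1 would enter next.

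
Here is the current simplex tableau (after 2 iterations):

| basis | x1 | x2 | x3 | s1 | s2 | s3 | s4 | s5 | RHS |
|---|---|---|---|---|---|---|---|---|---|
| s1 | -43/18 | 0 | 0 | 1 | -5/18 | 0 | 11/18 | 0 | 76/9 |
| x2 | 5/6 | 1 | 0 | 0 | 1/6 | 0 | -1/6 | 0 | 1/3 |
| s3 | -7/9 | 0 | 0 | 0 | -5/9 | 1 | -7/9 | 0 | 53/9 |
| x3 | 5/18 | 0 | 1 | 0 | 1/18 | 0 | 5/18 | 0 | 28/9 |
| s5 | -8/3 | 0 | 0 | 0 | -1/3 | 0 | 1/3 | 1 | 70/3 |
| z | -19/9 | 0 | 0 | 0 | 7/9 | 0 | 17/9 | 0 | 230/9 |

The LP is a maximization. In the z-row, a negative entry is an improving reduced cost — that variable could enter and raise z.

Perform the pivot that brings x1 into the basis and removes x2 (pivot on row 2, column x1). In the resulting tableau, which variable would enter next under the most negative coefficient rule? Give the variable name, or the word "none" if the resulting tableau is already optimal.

Pivot element 5/6. New z-row = old z-row − (-19/9)·(row 2/(5/6)).
Updated z-row coefficients: x1: 0, x2: 38/15, x3: 0, s1: 0, s2: 6/5, s3: 0, s4: 22/15, s5: 0.
No coefficient is strictly negative; the tableau after this pivot is optimal.

none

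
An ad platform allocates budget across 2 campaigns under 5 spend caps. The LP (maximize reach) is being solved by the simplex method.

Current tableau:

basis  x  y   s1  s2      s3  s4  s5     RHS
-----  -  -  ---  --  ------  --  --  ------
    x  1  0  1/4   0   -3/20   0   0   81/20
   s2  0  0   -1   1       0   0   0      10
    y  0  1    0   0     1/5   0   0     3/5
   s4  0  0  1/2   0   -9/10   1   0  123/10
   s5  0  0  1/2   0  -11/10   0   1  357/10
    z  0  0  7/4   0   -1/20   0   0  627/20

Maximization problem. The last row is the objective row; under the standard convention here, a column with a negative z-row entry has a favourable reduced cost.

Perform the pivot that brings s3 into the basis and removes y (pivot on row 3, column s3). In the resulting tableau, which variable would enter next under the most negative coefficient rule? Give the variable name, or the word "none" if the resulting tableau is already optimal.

Pivot element 1/5. New z-row = old z-row − (-1/20)·(row 3/(1/5)).
Updated z-row coefficients: x: 0, y: 1/4, s1: 7/4, s2: 0, s3: 0, s4: 0, s5: 0.
No coefficient is strictly negative; the tableau after this pivot is optimal.

none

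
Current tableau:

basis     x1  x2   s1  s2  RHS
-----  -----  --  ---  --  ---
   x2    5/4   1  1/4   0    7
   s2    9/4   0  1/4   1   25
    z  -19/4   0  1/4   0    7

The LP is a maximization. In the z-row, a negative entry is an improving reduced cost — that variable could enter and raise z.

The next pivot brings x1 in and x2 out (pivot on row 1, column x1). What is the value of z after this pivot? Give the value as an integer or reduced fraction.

168/5

Minimum ratio for x1: 7/(5/4) = 28/5.
z changes by −(z-row coeff of x1)·ratio = −(-19/4)·(28/5) = 133/5.
New z = 7 + (133/5) = 168/5.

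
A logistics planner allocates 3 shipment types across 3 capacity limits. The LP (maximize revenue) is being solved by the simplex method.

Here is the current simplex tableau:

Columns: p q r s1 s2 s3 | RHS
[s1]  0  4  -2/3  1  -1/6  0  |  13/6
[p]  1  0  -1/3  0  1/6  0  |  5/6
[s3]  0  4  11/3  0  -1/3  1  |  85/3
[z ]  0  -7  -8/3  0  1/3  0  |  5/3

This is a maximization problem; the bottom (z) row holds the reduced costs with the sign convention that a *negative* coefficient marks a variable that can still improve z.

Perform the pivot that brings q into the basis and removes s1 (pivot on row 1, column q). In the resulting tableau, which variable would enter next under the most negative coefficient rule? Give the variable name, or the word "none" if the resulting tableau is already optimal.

Pivot element 4. New z-row = old z-row − (-7)·(row 1/4).
Updated z-row coefficients: p: 0, q: 0, r: -23/6, s1: 7/4, s2: 1/24, s3: 0.
The most negative is -23/6 in column r, so r would enter next.

r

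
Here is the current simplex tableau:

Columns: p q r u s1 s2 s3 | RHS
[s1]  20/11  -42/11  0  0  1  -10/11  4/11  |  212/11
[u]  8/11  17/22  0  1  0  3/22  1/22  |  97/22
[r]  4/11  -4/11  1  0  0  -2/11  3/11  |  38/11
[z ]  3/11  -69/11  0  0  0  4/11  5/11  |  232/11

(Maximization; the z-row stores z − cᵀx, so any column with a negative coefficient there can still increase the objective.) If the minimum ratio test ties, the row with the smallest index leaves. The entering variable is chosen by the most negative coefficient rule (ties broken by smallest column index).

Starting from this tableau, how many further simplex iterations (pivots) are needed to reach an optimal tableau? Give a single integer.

1

pivot: q in, u out → z = 967/17
No improving column remains; optimal.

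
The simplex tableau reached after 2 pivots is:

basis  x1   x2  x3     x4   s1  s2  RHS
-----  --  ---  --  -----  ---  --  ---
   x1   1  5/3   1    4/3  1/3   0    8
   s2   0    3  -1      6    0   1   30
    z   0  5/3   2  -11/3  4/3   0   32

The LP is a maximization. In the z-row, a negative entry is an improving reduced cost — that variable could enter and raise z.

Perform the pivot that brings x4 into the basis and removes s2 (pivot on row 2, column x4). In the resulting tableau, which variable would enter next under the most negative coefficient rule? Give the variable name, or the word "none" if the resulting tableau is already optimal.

none

Pivot element 6. New z-row = old z-row − (-11/3)·(row 2/6).
Updated z-row coefficients: x1: 0, x2: 7/2, x3: 25/18, x4: 0, s1: 4/3, s2: 11/18.
No coefficient is strictly negative; the tableau after this pivot is optimal.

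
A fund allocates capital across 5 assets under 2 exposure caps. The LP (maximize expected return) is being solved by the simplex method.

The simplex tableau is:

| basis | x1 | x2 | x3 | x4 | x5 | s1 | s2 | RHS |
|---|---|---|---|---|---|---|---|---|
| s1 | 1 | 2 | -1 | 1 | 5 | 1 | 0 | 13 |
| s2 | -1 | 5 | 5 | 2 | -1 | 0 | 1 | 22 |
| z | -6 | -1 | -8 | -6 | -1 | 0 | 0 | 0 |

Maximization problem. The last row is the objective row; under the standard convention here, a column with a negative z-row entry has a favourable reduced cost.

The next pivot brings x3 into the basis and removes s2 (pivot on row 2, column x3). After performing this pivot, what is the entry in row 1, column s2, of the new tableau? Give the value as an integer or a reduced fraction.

1/5

Pivot element is row 2, column x3: 5.
Normalize row 2: new (row 2, s2) = 1/5 = 1/5.
row 1 ← row 1 − (-1)·(new row 2): 0 − (-1)·(1/5) = 1/5.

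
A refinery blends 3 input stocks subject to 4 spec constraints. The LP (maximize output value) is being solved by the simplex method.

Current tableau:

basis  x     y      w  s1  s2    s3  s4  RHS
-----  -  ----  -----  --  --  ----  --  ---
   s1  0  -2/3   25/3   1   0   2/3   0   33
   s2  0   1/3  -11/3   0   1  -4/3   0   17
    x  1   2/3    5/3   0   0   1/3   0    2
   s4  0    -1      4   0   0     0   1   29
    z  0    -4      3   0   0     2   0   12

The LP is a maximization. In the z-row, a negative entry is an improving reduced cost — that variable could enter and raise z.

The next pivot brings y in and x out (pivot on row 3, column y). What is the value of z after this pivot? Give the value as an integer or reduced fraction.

24

Minimum ratio for y: 2/(2/3) = 3.
z changes by −(z-row coeff of y)·ratio = −(-4)·3 = 12.
New z = 12 + 12 = 24.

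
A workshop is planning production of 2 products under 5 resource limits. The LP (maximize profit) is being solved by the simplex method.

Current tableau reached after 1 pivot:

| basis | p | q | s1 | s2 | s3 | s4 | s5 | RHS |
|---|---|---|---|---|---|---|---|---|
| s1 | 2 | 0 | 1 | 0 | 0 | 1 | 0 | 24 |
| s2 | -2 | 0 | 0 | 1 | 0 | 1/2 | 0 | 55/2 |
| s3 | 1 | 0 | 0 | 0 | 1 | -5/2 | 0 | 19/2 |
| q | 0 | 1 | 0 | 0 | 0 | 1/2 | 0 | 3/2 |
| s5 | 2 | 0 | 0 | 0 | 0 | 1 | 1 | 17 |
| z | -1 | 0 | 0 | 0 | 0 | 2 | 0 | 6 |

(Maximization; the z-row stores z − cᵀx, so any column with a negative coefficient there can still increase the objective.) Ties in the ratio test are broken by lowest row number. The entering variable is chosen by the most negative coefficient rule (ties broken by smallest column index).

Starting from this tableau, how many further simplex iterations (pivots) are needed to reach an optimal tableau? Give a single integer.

1

pivot: p in, s5 out → z = 29/2
No improving column remains; optimal.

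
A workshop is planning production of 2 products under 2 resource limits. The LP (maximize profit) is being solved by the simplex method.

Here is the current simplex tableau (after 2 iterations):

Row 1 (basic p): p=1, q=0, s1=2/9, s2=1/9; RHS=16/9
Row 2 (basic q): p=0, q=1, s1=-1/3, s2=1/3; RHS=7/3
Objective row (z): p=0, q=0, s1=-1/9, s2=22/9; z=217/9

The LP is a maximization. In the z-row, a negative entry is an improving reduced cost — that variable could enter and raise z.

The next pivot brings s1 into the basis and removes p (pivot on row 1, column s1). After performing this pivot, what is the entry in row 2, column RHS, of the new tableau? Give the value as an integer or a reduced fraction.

Pivot element is row 1, column s1: 2/9.
Normalize row 1: new (row 1, RHS) = (16/9)/(2/9) = 8.
row 2 ← row 2 − (-1/3)·(new row 1): 7/3 − (-1/3)·8 = 5.

5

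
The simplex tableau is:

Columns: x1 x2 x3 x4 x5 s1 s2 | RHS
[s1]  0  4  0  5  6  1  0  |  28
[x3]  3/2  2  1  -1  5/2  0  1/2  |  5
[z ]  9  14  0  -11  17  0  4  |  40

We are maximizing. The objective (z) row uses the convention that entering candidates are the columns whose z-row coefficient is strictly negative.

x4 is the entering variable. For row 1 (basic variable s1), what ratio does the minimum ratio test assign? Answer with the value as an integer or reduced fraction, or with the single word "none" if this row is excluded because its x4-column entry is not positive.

Ratio = RHS / (x4 entry) = 28 / 5 = 28/5.

28/5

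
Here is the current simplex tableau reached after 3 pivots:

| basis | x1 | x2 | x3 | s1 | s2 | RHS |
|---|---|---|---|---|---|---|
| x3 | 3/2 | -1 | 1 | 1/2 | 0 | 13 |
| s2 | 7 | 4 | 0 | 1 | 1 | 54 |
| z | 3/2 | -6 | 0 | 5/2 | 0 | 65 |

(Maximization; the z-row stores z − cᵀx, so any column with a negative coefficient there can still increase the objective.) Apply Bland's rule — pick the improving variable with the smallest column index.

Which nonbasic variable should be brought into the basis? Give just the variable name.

Objective-row coefficients: x1: 3/2, x2: -6, x3: 0, s1: 5/2, s2: 0.
Improving columns: x2. Bland's rule picks the smallest column index → x2.

x2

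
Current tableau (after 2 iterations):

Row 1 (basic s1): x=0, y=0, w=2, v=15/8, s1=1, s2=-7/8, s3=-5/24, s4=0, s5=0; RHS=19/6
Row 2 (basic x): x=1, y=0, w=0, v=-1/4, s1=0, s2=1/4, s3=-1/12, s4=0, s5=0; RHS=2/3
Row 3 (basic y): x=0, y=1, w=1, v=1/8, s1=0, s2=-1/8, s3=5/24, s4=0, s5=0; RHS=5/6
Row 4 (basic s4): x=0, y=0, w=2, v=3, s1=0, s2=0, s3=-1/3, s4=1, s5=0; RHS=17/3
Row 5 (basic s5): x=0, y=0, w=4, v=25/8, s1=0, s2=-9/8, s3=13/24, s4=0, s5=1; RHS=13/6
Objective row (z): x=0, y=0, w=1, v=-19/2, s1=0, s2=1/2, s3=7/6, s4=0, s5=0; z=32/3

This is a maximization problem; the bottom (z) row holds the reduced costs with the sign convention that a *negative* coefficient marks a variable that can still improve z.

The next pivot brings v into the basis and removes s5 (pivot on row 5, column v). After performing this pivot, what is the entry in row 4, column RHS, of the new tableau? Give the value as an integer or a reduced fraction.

Pivot element is row 5, column v: 25/8.
Normalize row 5: new (row 5, RHS) = (13/6)/(25/8) = 52/75.
row 4 ← row 4 − 3·(new row 5): 17/3 − 3·(52/75) = 269/75.

269/75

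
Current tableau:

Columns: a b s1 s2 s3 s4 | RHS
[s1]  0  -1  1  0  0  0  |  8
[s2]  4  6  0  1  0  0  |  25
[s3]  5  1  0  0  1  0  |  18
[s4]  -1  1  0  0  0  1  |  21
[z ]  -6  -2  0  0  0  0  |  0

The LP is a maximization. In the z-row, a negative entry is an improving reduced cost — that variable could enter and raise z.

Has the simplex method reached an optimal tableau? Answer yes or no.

Column a has objective-row coefficient -6, which is negative; an improving pivot exists, so not yet optimal.

no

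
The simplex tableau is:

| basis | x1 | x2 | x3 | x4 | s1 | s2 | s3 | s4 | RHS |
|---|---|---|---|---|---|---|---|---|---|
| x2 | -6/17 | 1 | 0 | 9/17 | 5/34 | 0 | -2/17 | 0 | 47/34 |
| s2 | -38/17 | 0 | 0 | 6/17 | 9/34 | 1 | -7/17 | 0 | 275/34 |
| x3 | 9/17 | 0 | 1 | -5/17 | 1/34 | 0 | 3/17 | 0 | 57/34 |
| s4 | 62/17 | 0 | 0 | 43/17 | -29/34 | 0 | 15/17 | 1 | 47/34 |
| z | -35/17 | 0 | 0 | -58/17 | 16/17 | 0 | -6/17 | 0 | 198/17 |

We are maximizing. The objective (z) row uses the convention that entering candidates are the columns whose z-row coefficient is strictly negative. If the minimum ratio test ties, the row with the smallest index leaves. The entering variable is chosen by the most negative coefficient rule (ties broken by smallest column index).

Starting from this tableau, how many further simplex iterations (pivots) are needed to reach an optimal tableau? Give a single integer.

pivot: x4 in, s4 out → z = 581/43
pivot: s1 in, x2 out → z = 199/14
No improving column remains; optimal.

2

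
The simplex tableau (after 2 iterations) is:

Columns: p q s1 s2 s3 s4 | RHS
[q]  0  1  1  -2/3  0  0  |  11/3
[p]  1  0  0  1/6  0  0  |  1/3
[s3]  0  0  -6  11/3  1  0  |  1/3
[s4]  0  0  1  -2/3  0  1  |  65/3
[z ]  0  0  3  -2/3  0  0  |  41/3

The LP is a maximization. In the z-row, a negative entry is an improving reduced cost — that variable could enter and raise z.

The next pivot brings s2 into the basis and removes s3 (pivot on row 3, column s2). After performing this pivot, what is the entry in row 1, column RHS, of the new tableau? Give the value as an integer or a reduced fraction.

Pivot element is row 3, column s2: 11/3.
Normalize row 3: new (row 3, RHS) = (1/3)/(11/3) = 1/11.
row 1 ← row 1 − (-2/3)·(new row 3): 11/3 − (-2/3)·(1/11) = 41/11.

41/11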